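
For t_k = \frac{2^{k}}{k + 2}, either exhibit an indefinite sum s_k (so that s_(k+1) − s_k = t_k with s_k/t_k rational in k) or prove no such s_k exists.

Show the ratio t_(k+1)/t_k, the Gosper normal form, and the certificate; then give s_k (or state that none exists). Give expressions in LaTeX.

Ratio r(k) = 2*(k + 2)/(k + 3).
So A=2*k + 4 and B=k + 3, with C=1.
Solve (2*k + 4)·f(k+1) − (k + 2)·f(k) = 1.
deg f ≤ -1 (via 1,1,0).
d = -1 < 0 ⇒ no nonzero polynomial f; not summable.

none (Gosper's algorithm certifies no s_k)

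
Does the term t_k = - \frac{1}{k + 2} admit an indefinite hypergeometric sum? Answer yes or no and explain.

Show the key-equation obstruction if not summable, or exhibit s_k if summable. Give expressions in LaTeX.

No — the linear system for f has no solution.

r(k) = (k + 2)/(k + 3) after simplifying.
Normal form (A,B,C) = (k + 2, k + 3, 1).
Need (k + 2)·f(k+1) − (k + 2)·f(k) = 1.
From deg A=1, deg B=1, deg C=0: d=0.
Write f(k) = c0. Then LHS − RHS = -1, requiring -1 = 0: contradictory. No certificate.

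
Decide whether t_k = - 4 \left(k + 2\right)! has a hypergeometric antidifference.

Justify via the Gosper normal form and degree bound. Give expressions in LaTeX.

No; the degree bound rules out any f.

The ratio is k + 3.
So A=k + 3 and B=1, with C=1.
Key eq: (k + 3)·f(k+1) = (1)·f(k) + (1).
Bound: deg f ≤ -1.
deg f ≤ -1 is impossible — no certificate.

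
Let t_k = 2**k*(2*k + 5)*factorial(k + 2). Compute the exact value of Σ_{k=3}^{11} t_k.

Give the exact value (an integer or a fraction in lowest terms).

Σ = 357082280754240

Step 1: r(k) = 2*(k + 3)*(2*k + 7)/(2*k + 5).
A = 2*k + 6, B = 1, C = k + 5/2.
Key eq: (2*k + 6)·f(k+1) = (1)·f(k) + (k + 5/2).
From deg A=1, deg B=0, deg C=1: d=0.
Solving with deg f ≤ 0: f(k) = 1/2.
Then R = B(k−1)f/C = 1/(2*k + 5), so s_k = R(k)·t_k = 2**k*factorial(k + 2).
s_(k+1) − s_k = 2**k*(2*k + 5)*factorial(k + 2) = t_k.
Telescoping: Σ = s_(12) − s_(3) = 357082280755200 − (960) = 357082280754240.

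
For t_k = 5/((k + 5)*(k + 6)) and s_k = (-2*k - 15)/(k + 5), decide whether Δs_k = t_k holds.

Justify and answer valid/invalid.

s_(k+1) = (-2*k - 17)/(k + 6)
s_(k+1) − s_k = 5/(k**2 + 11*k + 30)
(s_(k+1) − s_k) − t_k = 0

valid (s_(k+1) − s_k reduces to t_k)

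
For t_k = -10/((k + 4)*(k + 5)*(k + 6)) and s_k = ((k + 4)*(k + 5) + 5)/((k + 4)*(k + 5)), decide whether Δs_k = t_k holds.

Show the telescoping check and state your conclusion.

s_(k+1) = ((k + 5)*(k + 6) + 5)/((k + 5)*(k + 6))
s_(k+1) − s_k = -10/(k**3 + 15*k**2 + 74*k + 120)
(s_(k+1) − s_k) − t_k = 0

Valid — Δs_k = t_k.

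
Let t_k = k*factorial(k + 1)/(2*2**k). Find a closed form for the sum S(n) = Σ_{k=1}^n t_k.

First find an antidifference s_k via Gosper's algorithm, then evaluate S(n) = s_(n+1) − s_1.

Step 1: r(k) = (k + 1)*(k + 2)/(2*k).
A = k/2 + 1, B = 1, C = k.
Key eq: (k/2 + 1)·f(k+1) = (1)·f(k) + (k).
From deg A=1, deg B=0, deg C=1: d=0.
Match coefficients ⇒ f(k) = 2.
Get s_k = R·t_k = factorial(k + 1)/2**k with R(k) = B(k−1)f(k)/C(k) = 2/k.
Check: Δs_k = k*factorial(k + 1)/(2*2**k). ✓
Telescope: S(n) = s_(n+1) − s_(1) = 2**(-n - 1)*factorial(n + 2) − (1) = -1 + factorial(n + 2)/(2*2**n).

S(n) = -1 + factorial(n + 2)/(2*2**n)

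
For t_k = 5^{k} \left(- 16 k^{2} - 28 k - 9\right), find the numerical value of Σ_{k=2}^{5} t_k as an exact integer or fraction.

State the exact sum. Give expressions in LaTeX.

The ratio is 5*(16*k**2 + 60*k + 53)/(16*k**2 + 28*k + 9).
Factor: A=5; B=1; C=k**2 + 7*k/4 + 9/16.
Need (5)·f(k+1) − (1)·f(k) = k**2 + 7*k/4 + 9/16.
Degrees (0,0,2) ⇒ d ≤ 2.
Coefficient equations give f(k) = (4*k**2 - 3*k + 1)/16.
Then R = B(k−1)f/C = (4*k**2 - 3*k + 1)/(16*k**2 + 28*k + 9), so s_k = R(k)·t_k = 5**k*(-4*k**2 + 3*k - 1).
s_(k+1) − s_k = 5**k*(-16*k**2 - 28*k - 9) = t_k.
Sum = s_(6) − s_(2); s_(6) = -1984375, s_(2) = -275 ⇒ -1984100.

Σ = -1984100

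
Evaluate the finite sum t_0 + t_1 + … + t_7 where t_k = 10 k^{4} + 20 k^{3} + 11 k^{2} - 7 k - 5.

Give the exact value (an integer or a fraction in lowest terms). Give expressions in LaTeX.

Σ = 63744

Ratio r(k) = (10*k**4 + 60*k**3 + 131*k**2 + 115*k + 29)/(10*k**4 + 20*k**3 + 11*k**2 - 7*k - 5).
A = 1, B = 1, C = k**4 + 2*k**3 + 11*k**2/10 - 7*k/10 - 1/2.
Need (1)·f(k+1) − (1)·f(k) = k**4 + 2*k**3 + 11*k**2/10 - 7*k/10 - 1/2.
From deg A=0, deg B=0, deg C=4: d=5.
Solving with deg f ≤ 5: f(k) = k**2*(2*k**3 - 3*k - 4)/10.
Then R = B(k−1)f/C = k**2*(2*k**3 - 3*k - 4)/(10*k**4 + 20*k**3 + 11*k**2 - 7*k - 5), so s_k = R(k)·t_k = k**2*(2*k**3 - 3*k - 4).
Δs = 10*k**4 + 20*k**3 + 11*k**2 - 7*k - 5, as required.
Evaluate s at k=8 and k=0: 63744 and 0; difference 63744.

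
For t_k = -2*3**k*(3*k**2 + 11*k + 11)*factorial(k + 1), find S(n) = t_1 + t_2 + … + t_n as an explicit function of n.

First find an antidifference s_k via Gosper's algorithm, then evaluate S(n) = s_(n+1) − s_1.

S(n) = -6*3**n*n*factorial(n + 2) - 12*3**n*factorial(n + 2) + 24

Compute t_(k+1)/t_k: get 3*(3*k**3 + 23*k**2 + 59*k + 50)/(3*k**2 + 11*k + 11).
Factor: A=3*k + 6; B=1; C=k**2 + 11*k/3 + 11/3.
Solve (3*k + 6)·f(k+1) − (1)·f(k) = k**2 + 11*k/3 + 11/3.
Degrees (1,0,2) ⇒ d ≤ 1.
Coefficient equations give f(k) = (k + 1)/3.
R(k) = B(k−1)·f(k)/C(k) = (k + 1)/(3*k**2 + 11*k + 11); s_k = R·t_k = -2*3**k*(k + 1)*factorial(k + 1).
Check: Δs_k = -2*3**k*(3*k**2 + 11*k + 11)*factorial(k + 1). ✓
Telescope: S(n) = s_(n+1) − s_(1) = -6*3**n*(n + 2)*factorial(n + 2) − (-24) = -6*3**n*n*factorial(n + 2) - 12*3**n*factorial(n + 2) + 24.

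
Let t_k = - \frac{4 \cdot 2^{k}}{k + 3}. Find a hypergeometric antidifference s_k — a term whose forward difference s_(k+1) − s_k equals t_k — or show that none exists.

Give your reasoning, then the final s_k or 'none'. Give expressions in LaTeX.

t_(k+1)/t_k = 2*(k + 3)/(k + 4).
Gosper form: A/B · C(k+1)/C(k) with A=2*k + 6, B=k + 4, C=1.
f must satisfy (2*k + 6)·f(k+1) − (k + 3)·f(k) = 1.
From deg A=1, deg B=1, deg C=0: d=-1.
d = -1 < 0 ⇒ no nonzero polynomial f; not summable.

no hypergeometric antidifference exists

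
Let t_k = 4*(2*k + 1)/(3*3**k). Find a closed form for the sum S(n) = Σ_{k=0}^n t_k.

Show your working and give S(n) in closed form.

Step 1: r(k) = (2*k + 3)/(3*(2*k + 1)).
Gosper form: A/B · C(k+1)/C(k) with A=1/3, B=1, C=k + 1/2.
Need (1/3)·f(k+1) − (1)·f(k) = k + 1/2.
From deg A=0, deg B=0, deg C=1: d=1.
A polynomial solution: f(k) = -3*(k + 1)/2.
Get s_k = R·t_k = 4*(-k - 1)/3**k with R(k) = B(k−1)f(k)/C(k) = -3*(k + 1)/(2*k + 1).
Δs = 4*(2*k + 1)/(3*3**k), as required.
s_(n+1) = 4*3**(-n - 1)*(-n - 2) and s_(0) = -4, so S(n) = 4*(3*3**n - n - 2)/(3*3**n).

S(n) = 4*(3*3**n - n - 2)/(3*3**n)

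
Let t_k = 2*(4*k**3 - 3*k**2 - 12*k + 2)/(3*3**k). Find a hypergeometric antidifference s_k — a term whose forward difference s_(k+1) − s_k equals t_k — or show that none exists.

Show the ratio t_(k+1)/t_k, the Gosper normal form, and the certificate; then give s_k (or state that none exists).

s_k = (-4*k**3 - 3*k**2 + 3*k - 4)/3**k

The ratio is (4*k**3 + 9*k**2 - 6*k - 9)/(3*(4*k**3 - 3*k**2 - 12*k + 2)).
Factor: A=1/3; B=1; C=k**3 - 3*k**2/4 - 3*k + 1/2.
Solve (1/3)·f(k+1) − (1)·f(k) = k**3 - 3*k**2/4 - 3*k + 1/2.
Degrees (0,0,3) ⇒ d ≤ 3.
A polynomial solution: f(k) = -3*(4*k**3 + 3*k**2 - 3*k + 4)/8.
Then R = B(k−1)f/C = -3*(4*k**3 + 3*k**2 - 3*k + 4)/(2*(4*k**3 - 3*k**2 - 12*k + 2)), so s_k = R(k)·t_k = (-4*k**3 - 3*k**2 + 3*k - 4)/3**k.
Δs = 2*(4*k**3 - 3*k**2 - 12*k + 2)/(3*3**k), as required.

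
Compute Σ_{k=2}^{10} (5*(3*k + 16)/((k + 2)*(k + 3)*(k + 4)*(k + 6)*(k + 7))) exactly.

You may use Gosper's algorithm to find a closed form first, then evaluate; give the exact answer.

The ratio is (k + 2)*(k + 6)*(3*k + 19)/((k + 5)*(k + 8)*(3*k + 16)).
Gosper form: A/B · C(k+1)/C(k) with A=k + 2, B=k + 8, C=k**2 + 31*k/3 + 80/3.
Need (k + 2)·f(k+1) − (k + 7)·f(k) = k**2 + 31*k/3 + 80/3.
Degrees (1,1,2) ⇒ d ≤ 5.
Solve for f: f(k) = k*(k + 4)*(k + 5)*(k**2 + 11*k + 36)/108 (degree 5 ≤ 5).
Certificate R = B(k−1)f/C = k*(k + 4)*(k + 7)*(k**2 + 11*k + 36)/(36*(3*k + 16)) gives s_k = 5*k*(k**2 + 11*k + 36)/(36*(k**3 + 11*k**2 + 36*k + 36)).
Verify: 5*(3*k + 16)/(k**5 + 22*k**4 + 185*k**3 + 740*k**2 + 1404*k + 1008) matches t_k.
Σ_(k=2)^(10) t_k = s_(11) − s_(2) = 7645/55692 − (31/288) = 1467/49504.

Σ = 1467/49504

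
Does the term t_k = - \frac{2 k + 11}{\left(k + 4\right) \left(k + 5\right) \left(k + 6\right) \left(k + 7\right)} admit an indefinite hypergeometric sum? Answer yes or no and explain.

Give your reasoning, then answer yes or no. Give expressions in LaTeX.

Compute t_(k+1)/t_k: get (k + 4)*(2*k + 13)/((k + 8)*(2*k + 11)).
Gosper form: A/B · C(k+1)/C(k) with A=k + 4, B=k + 8, C=k + 11/2.
Solve (k + 4)·f(k+1) − (k + 7)·f(k) = k + 11/2.
From deg A=1, deg B=1, deg C=1: d=3.
Coefficient equations give f(k) = k*(k + 5)*(k + 10)/48.
Get s_k = R·t_k = k*(-k - 10)/(24*(k**2 + 10*k + 24)) with R(k) = B(k−1)f(k)/C(k) = k*(k + 5)*(k + 7)*(k + 10)/(24*(2*k + 11)).
Δs = (-2*k - 11)/(k**4 + 22*k**3 + 179*k**2 + 638*k + 840), as required.

Yes. s_k = \frac{k \left(- k - 10\right)}{24 \left(k^{2} + 10 k + 24\right)}.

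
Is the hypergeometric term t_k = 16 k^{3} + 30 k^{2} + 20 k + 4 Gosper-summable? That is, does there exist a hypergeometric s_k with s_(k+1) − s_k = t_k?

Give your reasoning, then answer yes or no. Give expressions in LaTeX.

Yes. s_k = k \left(4 k^{3} + 2 k^{2} - k - 1\right).

Step 1: r(k) = (8*k**3 + 39*k**2 + 64*k + 35)/(8*k**3 + 15*k**2 + 10*k + 2).
A = 1, B = 1, C = k**3 + 15*k**2/8 + 5*k/4 + 1/4.
Solve (1)·f(k+1) − (1)·f(k) = k**3 + 15*k**2/8 + 5*k/4 + 1/4.
From deg A=0, deg B=0, deg C=3: d=4.
Solve for f: f(k) = k*(4*k**3 + 2*k**2 - k - 1)/16 (degree 4 ≤ 4).
Then R = B(k−1)f/C = k*(4*k**3 + 2*k**2 - k - 1)/(2*(8*k**3 + 15*k**2 + 10*k + 2)), so s_k = R(k)·t_k = k*(4*k**3 + 2*k**2 - k - 1).
Check: Δs_k = 16*k**3 + 30*k**2 + 20*k + 4. ✓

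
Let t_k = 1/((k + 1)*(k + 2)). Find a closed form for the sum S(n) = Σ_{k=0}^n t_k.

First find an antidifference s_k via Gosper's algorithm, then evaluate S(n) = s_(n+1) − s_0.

S(n) = (n + 1)/(n + 2)

r(k) = (k + 1)/(k + 3) after simplifying.
Take A(k)=k + 1, B(k)=k + 3, C(k)=1.
Key eq: (k + 1)·f(k+1) = (k + 2)·f(k) + (1).
Bound: deg f ≤ 1.
Coefficient equations give f(k) = k.
So s_k = (B(k−1)f/C)·t_k = (k*(k + 2))·t_k = k/(k + 1).
Δs = 1/(k**2 + 3*k + 2), as required.
s_(n+1) = (n + 1)/(n + 2) and s_(0) = 0, so S(n) = (n + 1)/(n + 2).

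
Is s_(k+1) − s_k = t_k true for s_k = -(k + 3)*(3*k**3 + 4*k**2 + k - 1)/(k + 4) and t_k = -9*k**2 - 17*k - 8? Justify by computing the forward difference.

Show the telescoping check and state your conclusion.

s_(k+1) = -(k + 4)*(k + 3*(k + 1)**3 + 4*(k + 1)**2)/(k + 5)
s_(k+1) − s_k = (-9*k**4 - 92*k**3 - 292*k**2 - 337*k - 127)/(k**2 + 9*k + 20)
(s_(k+1) − s_k) − t_k = (6*k**3 + 49*k**2 + 75*k + 33)/(k**2 + 9*k + 20)

Invalid: residual (6*k**3 + 49*k**2 + 75*k + 33)/(k**2 + 9*k + 20) ≠ 0.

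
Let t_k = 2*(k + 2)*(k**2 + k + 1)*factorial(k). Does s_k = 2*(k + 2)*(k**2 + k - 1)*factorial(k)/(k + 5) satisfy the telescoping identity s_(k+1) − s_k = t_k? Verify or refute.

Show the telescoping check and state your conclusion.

s_(k+1) = 2*(k + 3)*(k**2 + 3*k + 1)*factorial(k + 1)/(k + 6)
s_(k+1) − s_k = 2*(k**5 + 11*k**4 + 42*k**3 + 74*k**2 + 64*k + 27)*factorial(k)/((k + 5)*(k + 6))
(s_(k+1) − s_k) − t_k = -6*(k**4 + 8*k**3 + 17*k**2 + 16*k + 11)*factorial(k)/((k + 5)*(k + 6))

Invalid: residual -6*(k**4 + 8*k**3 + 17*k**2 + 16*k + 11)*factorial(k)/((k + 5)*(k + 6)) ≠ 0.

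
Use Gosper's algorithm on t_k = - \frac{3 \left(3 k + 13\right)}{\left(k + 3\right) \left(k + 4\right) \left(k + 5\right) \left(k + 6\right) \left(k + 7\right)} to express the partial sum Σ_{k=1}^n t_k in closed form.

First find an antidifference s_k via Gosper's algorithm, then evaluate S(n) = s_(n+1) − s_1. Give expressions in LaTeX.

S(n) = \frac{n \left(- n^{2} - 17 n - 94\right)}{56 \left(n^{3} + 17 n^{2} + 94 n + 168\right)}

Step 1: r(k) = (k + 3)*(3*k + 16)/((k + 8)*(3*k + 13)).
Take A(k)=k + 3, B(k)=k + 8, C(k)=k + 13/3.
Key eq: (k + 3)·f(k+1) = (k + 7)·f(k) + (k + 13/3).
From deg A=1, deg B=1, deg C=1: d=4.
A polynomial solution: f(k) = k*(k + 4)*(k**2 + 14*k + 63)/270.
R(k) = B(k−1)·f(k)/C(k) = k*(k + 4)*(k + 7)*(k**2 + 14*k + 63)/(90*(3*k + 13)); s_k = R·t_k = k*(-k**2 - 14*k - 63)/(30*(k**3 + 14*k**2 + 63*k + 90)).
Δs = 3*(-3*k - 13)/(k**5 + 25*k**4 + 245*k**3 + 1175*k**2 + 2754*k + 2520), as required.
Σ_(k=1)^n t_k = s_(n+1) − s_(1) = ((-n**3 - 17*n**2 - 94*n - 78)/(30*(n**3 + 17*n**2 + 94*n + 168))) − (-13/840), i.e. n*(-n**2 - 17*n - 94)/(56*(n**3 + 17*n**2 + 94*n + 168)).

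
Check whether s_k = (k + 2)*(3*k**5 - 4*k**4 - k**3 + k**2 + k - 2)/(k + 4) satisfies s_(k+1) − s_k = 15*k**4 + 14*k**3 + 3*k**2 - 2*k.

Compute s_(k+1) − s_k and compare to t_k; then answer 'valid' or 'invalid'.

Invalid: residual 2*(-12*k**5 - 78*k**4 - 60*k**3 - 9*k**2 + 9*k - 2)/(k**2 + 9*k + 20) ≠ 0.

s_(k+1) = (k + 3)*(k + 3*(k + 1)**5 - 4*(k + 1)**4 - (k + 1)**3 + (k + 1)**2 - 1)/(k + 5)
s_(k+1) − s_k = (15*k**6 + 125*k**5 + 273*k**4 + 185*k**3 + 24*k**2 - 22*k - 4)/(k**2 + 9*k + 20)
(s_(k+1) − s_k) − t_k = 2*(-12*k**5 - 78*k**4 - 60*k**3 - 9*k**2 + 9*k - 2)/(k**2 + 9*k + 20)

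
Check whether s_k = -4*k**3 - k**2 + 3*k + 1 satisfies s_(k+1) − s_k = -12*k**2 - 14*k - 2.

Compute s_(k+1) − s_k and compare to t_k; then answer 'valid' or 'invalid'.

s_(k+1) = 3*k - 4*(k + 1)**3 - (k + 1)**2 + 4
s_(k+1) − s_k = -12*k**2 - 14*k - 2
(s_(k+1) − s_k) − t_k = 0

valid; difference matches t_k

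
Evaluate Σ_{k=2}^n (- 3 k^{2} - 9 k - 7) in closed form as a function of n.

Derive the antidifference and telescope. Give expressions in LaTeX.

Ratio r(k) = (3*k**2 + 15*k + 19)/(3*k**2 + 9*k + 7).
Factor: A=1; B=1; C=k**2 + 3*k + 7/3.
Key eq: (1)·f(k+1) = (1)·f(k) + (k**2 + 3*k + 7/3).
Degrees (0,0,2) ⇒ d ≤ 3.
Match coefficients ⇒ f(k) = k*(k**2 + 3*k + 3)/3.
R(k) = B(k−1)·f(k)/C(k) = k*(k**2 + 3*k + 3)/(3*k**2 + 9*k + 7); s_k = R·t_k = k*(-k**2 - 3*k - 3).
Check: Δs_k = -3*k**2 - 9*k - 7. ✓
s_(n+1) = -n**3 - 6*n**2 - 12*n - 7 and s_(2) = -26, so S(n) = -n**3 - 6*n**2 - 12*n + 19.

S(n) = - n^{3} - 6 n^{2} - 12 n + 19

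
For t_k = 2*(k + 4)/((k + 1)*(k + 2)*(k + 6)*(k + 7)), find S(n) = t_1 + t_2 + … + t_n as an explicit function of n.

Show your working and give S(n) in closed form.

S(n) = n*(n + 9)/(14*(n**2 + 9*n + 14))

Step 1: r(k) = (k + 1)*(k + 5)*(k + 6)/((k + 3)*(k + 4)*(k + 8)).
Gosper form: A/B · C(k+1)/C(k) with A=k + 1, B=k + 8, C=k**4 + 16*k**3 + 95*k**2 + 248*k + 240.
Solve (k + 1)·f(k+1) − (k + 7)·f(k) = k**4 + 16*k**3 + 95*k**2 + 248*k + 240.
deg f ≤ 6 (via 1,1,4).
Solve for f: f(k) = k*(k + 2)*(k + 3)*(k + 4)*(k + 5)*(k + 7)/12 (degree 6 ≤ 6).
Get s_k = R·t_k = k*(k + 7)/(6*(k**2 + 7*k + 6)) with R(k) = B(k−1)f(k)/C(k) = k*(k + 2)*(k + 7)**2/(12*(k + 4)).
s_(k+1) − s_k = 2*(k + 4)/(k**4 + 16*k**3 + 83*k**2 + 152*k + 84) = t_k.
s_(n+1) = (n**2 + 9*n + 8)/(6*(n**2 + 9*n + 14)) and s_(1) = 2/21, so S(n) = n*(n + 9)/(14*(n**2 + 9*n + 14)).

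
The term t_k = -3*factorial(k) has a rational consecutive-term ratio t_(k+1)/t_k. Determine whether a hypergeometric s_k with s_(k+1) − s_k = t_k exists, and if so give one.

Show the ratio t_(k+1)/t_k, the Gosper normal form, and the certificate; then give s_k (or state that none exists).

none (Gosper's algorithm certifies no s_k)

Compute t_(k+1)/t_k: get k + 1.
A = k + 1, B = 1, C = 1.
f must satisfy (k + 1)·f(k+1) − (1)·f(k) = 1.
d = -1 from the (1,0,0) case.
Bound -1 < 0, so the key equation has no polynomial solution.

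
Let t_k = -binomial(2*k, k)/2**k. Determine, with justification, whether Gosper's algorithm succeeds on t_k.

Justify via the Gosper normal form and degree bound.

Compute t_(k+1)/t_k: get (2*k + 1)/(k + 1).
Take A(k)=2*k + 1, B(k)=k + 1, C(k)=1.
Solve (2*k + 1)·f(k+1) − (k)·f(k) = 1.
From deg A=1, deg B=1, deg C=0: d=-1.
deg f ≤ -1 is impossible — no certificate.

No. Not Gosper-summable.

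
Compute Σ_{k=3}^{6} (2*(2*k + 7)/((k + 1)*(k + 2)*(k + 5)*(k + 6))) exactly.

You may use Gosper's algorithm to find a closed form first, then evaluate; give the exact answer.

The ratio is (k + 1)*(k + 5)*(2*k + 9)/((k + 3)*(k + 7)*(2*k + 7)).
Take A(k)=k + 1, B(k)=k + 7, C(k)=k**3 + 21*k**2/2 + 73*k/2 + 42.
Need (k + 1)·f(k+1) − (k + 6)·f(k) = k**3 + 21*k**2/2 + 73*k/2 + 42.
deg f ≤ 5 (via 1,1,3).
Solving with deg f ≤ 5: f(k) = k*(k + 2)*(k + 3)*(k + 4)*(k + 6)/10.
Certificate R = B(k−1)f/C = k*(k + 2)*(k + 6)**2/(5*(2*k + 7)) gives s_k = 2*k*(k + 6)/(5*(k**2 + 6*k + 5)).
Verify: 2*(2*k + 7)/(k**4 + 14*k**3 + 65*k**2 + 112*k + 60) matches t_k.
Evaluate s at k=7 and k=3: 91/240 and 27/80; difference 1/24.

Σ = 1/24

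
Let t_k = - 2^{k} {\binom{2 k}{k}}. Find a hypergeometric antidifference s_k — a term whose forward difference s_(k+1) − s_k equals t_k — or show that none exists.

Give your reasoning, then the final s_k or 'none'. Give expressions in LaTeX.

r(k) = 4*(2*k + 1)/(k + 1) after simplifying.
Factor: A=8*k + 4; B=k + 1; C=1.
Set up (8*k + 4)·f(k+1) − (k)·f(k) − (1) = 0.
d = -1 from the (1,1,0) case.
Bound -1 < 0, so the key equation has no polynomial solution.

none (Gosper's algorithm certifies no s_k)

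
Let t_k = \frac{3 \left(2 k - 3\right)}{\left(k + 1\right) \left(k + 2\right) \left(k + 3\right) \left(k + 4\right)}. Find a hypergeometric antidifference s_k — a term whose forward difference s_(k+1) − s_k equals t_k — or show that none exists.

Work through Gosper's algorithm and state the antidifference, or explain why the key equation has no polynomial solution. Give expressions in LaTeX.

r(k) = (k + 1)*(2*k - 1)/((k + 5)*(2*k - 3)) after simplifying.
Factor: A=k + 1; B=k + 5; C=k - 3/2.
Solve (k + 1)·f(k+1) − (k + 4)·f(k) = k - 3/2.
deg f ≤ 3 (via 1,1,1).
A polynomial solution: f(k) = -k*(k**2 + 6*k + 20)/18.
Get s_k = R·t_k = k*(-k**2 - 6*k - 20)/(3*(k + 1)*(k + 2)*(k + 3)) with R(k) = B(k−1)f(k)/C(k) = -k*(k + 4)*(k**2 + 6*k + 20)/(9*(2*k - 3)).
s_(k+1) − s_k = 3*(2*k - 3)/(k**4 + 10*k**3 + 35*k**2 + 50*k + 24) = t_k.

s_k = \frac{k \left(- k^{2} - 6 k - 20\right)}{3 \left(k + 1\right) \left(k + 2\right) \left(k + 3\right)}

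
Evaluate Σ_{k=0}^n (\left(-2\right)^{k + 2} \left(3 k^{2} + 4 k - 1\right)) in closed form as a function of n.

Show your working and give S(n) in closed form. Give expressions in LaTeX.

S(n) = 8 \left(-2\right)^{n} n^{2} + 16 \left(-2\right)^{n} n - 4

Compute t_(k+1)/t_k: get 2*(-3*k**2 - 10*k - 6)/(3*k**2 + 4*k - 1).
Normal form (A,B,C) = (-2, 1, k**2 + 4*k/3 - 1/3).
Need (-2)·f(k+1) − (1)·f(k) = k**2 + 4*k/3 - 1/3.
From deg A=0, deg B=0, deg C=2: d=2.
Solve for f: f(k) = -(k - 1)*(k + 1)/3 (degree 2 ≤ 2).
Then R = B(k−1)f/C = -(k - 1)*(k + 1)/(3*k**2 + 4*k - 1), so s_k = R(k)·t_k = (-2)**(k + 2)*(1 - k**2).
s_(k+1) − s_k = (-2)**(k + 2)*(3*k**2 + 4*k - 1) = t_k.
Evaluate: s_(n+1) = 8*(-2)**n*n*(n + 2); subtract s_(0) = 4 ⇒ S(n) = 8*(-2)**n*n**2 + 16*(-2)**n*n - 4.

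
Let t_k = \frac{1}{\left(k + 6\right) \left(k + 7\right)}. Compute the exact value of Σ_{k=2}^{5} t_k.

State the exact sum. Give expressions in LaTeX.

Σ = 1/24

t_(k+1)/t_k = (k + 6)/(k + 8).
Normal form (A,B,C) = (k + 6, k + 8, 1).
f must satisfy (k + 6)·f(k+1) − (k + 7)·f(k) = 1.
Degrees (1,1,0) ⇒ d ≤ 1.
Solving with deg f ≤ 1: f(k) = k/6.
R(k) = B(k−1)·f(k)/C(k) = k*(k + 7)/6; s_k = R·t_k = k/(6*(k + 6)).
Check: Δs_k = 1/(k**2 + 13*k + 42). ✓
Sum = s_(6) − s_(2); s_(6) = 1/12, s_(2) = 1/24 ⇒ 1/24.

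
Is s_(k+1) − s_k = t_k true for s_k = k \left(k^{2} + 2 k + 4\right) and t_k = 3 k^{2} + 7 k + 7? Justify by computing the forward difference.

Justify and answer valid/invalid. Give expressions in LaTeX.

Valid: the claim telescopes to t_k.

s_(k+1) = (k + 1)*(2*k + (k + 1)**2 + 6)
s_(k+1) − s_k = 3*k**2 + 7*k + 7
(s_(k+1) − s_k) − t_k = 0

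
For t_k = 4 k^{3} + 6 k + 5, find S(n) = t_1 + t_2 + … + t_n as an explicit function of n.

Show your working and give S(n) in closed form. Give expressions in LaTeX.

The ratio is (6*k + 4*(k + 1)**3 + 11)/(4*k**3 + 6*k + 5).
Factor: A=1; B=1; C=k**3 + 3*k/2 + 5/4.
Need (1)·f(k+1) − (1)·f(k) = k**3 + 3*k/2 + 5/4.
Bound: deg f ≤ 4.
Coefficient equations give f(k) = k*(k**3 - 2*k**2 + 4*k + 2)/4.
Get s_k = R·t_k = k*(k**3 - 2*k**2 + 4*k + 2) with R(k) = B(k−1)f(k)/C(k) = k*(k**3 - 2*k**2 + 4*k + 2)/(4*k**3 + 6*k + 5).
Check: Δs_k = 4*k**3 + 6*k + 5. ✓
Σ_(k=1)^n t_k = s_(n+1) − s_(1) = (n**4 + 2*n**3 + 4*n**2 + 8*n + 5) − (5), i.e. n*(n**3 + 2*n**2 + 4*n + 8).

S(n) = n \left(n^{3} + 2 n^{2} + 4 n + 8\right)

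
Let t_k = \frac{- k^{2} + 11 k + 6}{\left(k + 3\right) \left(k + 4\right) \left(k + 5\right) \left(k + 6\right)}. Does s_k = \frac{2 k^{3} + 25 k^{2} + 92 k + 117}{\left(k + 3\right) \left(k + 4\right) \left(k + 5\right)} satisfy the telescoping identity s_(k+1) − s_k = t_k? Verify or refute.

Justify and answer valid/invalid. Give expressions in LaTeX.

Valid — Δs_k = t_k.

s_(k+1) = (92*k + 2*(k + 1)**3 + 25*(k + 1)**2 + 209)/((k + 4)*(k + 5)*(k + 6))
s_(k+1) − s_k = (-k**2 + 11*k + 6)/(k**4 + 18*k**3 + 119*k**2 + 342*k + 360)
(s_(k+1) − s_k) − t_k = 0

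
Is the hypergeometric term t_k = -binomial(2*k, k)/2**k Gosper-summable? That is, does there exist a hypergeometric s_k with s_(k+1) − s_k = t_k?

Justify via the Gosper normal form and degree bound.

Compute t_(k+1)/t_k: get (2*k + 1)/(k + 1).
Take A(k)=2*k + 1, B(k)=k + 1, C(k)=1.
Key eq: (2*k + 1)·f(k+1) = (k)·f(k) + (1).
deg f ≤ -1 (via 1,1,0).
Bound -1 < 0, so the key equation has no polynomial solution.

No — t_k has no hypergeometric antidifference.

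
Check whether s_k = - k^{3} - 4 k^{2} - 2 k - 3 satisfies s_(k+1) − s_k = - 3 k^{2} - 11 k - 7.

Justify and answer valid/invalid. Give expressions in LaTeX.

valid; difference matches t_k

s_(k+1) = -k**3 - 7*k**2 - 13*k - 10
s_(k+1) − s_k = -3*k**2 - 11*k - 7
(s_(k+1) − s_k) − t_k = 0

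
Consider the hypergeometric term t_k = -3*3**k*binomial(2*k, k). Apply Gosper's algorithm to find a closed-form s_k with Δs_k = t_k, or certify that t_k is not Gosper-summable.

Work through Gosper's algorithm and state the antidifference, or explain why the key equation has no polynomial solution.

The ratio is 6*(2*k + 1)/(k + 1).
Take A(k)=12*k + 6, B(k)=k + 1, C(k)=1.
Set up (12*k + 6)·f(k+1) − (k)·f(k) − (1) = 0.
From deg A=1, deg B=1, deg C=0: d=-1.
Negative degree bound (-1): no f exists, t_k not Gosper-summable.

none — t_k is not Gosper-summable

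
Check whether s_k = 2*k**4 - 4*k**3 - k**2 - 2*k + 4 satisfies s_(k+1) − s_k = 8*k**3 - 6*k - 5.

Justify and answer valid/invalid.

s_(k+1) = 2*k**4 + 4*k**3 - k**2 - 8*k - 1
s_(k+1) − s_k = 8*k**3 - 6*k - 5
(s_(k+1) − s_k) − t_k = 0

valid (s_(k+1) − s_k reduces to t_k)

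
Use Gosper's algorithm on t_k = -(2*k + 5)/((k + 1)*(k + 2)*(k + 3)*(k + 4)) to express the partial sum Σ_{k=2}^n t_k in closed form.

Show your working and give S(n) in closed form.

S(n) = (-n**2 - 6*n + 7)/(15*(n**2 + 6*n + 8))

Ratio r(k) = (k + 1)*(2*k + 7)/((k + 5)*(2*k + 5)).
A = k + 1, B = k + 5, C = k + 5/2.
Solve (k + 1)·f(k+1) − (k + 4)·f(k) = k + 5/2.
Degrees (1,1,1) ⇒ d ≤ 3.
Match coefficients ⇒ f(k) = k*(k + 2)*(k + 4)/6.
Certificate R = B(k−1)f/C = k*(k + 2)*(k + 4)**2/(3*(2*k + 5)) gives s_k = k*(-k - 4)/(3*(k**2 + 4*k + 3)).
s_(k+1) − s_k = (-2*k - 5)/(k**4 + 10*k**3 + 35*k**2 + 50*k + 24) = t_k.
Telescope: S(n) = s_(n+1) − s_(2) = (-n**2 - 6*n - 5)/(3*(n**2 + 6*n + 8)) − (-4/15) = (-n**2 - 6*n + 7)/(15*(n**2 + 6*n + 8)).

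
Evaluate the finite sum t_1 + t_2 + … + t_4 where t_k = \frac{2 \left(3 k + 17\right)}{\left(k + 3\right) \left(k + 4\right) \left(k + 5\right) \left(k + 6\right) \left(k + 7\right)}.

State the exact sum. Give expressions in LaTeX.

Σ = 163/13860

t_(k+1)/t_k = (k + 3)*(3*k + 20)/((k + 8)*(3*k + 17)).
Factor: A=k + 3; B=k + 8; C=k + 17/3.
Solve (k + 3)·f(k+1) − (k + 7)·f(k) = k + 17/3.
From deg A=1, deg B=1, deg C=1: d=4.
Coefficient equations give f(k) = k*(k + 5)*(k**2 + 13*k + 54)/216.
Get s_k = R·t_k = k*(k**2 + 13*k + 54)/(36*(k**3 + 13*k**2 + 54*k + 72)) with R(k) = B(k−1)f(k)/C(k) = k*(k + 5)*(k + 7)*(k**2 + 13*k + 54)/(72*(3*k + 17)).
s_(k+1) − s_k = 2*(3*k + 17)/(k**5 + 25*k**4 + 245*k**3 + 1175*k**2 + 2754*k + 2520) = t_k.
Sum = s_(5) − s_(1); s_(5) = 5/198, s_(1) = 17/1260 ⇒ 163/13860.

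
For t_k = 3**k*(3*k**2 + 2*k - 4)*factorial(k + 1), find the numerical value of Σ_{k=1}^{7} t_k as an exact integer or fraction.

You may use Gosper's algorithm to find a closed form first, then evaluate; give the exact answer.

Σ = 14285134086

t_(k+1)/t_k = 3*(3*k**3 + 14*k**2 + 17*k + 2)/(3*k**2 + 2*k - 4).
Take A(k)=3*k + 6, B(k)=1, C(k)=k**2 + 2*k/3 - 4/3.
Need (3*k + 6)·f(k+1) − (1)·f(k) = k**2 + 2*k/3 - 4/3.
deg f ≤ 1 (via 1,0,2).
A polynomial solution: f(k) = (k - 2)/3.
Then R = B(k−1)f/C = (k - 2)/(3*k**2 + 2*k - 4), so s_k = R(k)·t_k = 3**k*(k - 2)*factorial(k + 1).
Verify: 3**k*(3*k**2 + 2*k - 4)*factorial(k + 1) matches t_k.
Telescoping: Σ = s_(8) − s_(1) = 14285134080 − (-6) = 14285134086.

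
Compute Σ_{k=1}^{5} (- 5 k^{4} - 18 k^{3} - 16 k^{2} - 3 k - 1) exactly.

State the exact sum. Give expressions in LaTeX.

t_(k+1)/t_k = (5*k**4 + 38*k**3 + 100*k**2 + 109*k + 43)/(5*k**4 + 18*k**3 + 16*k**2 + 3*k + 1).
A = 1, B = 1, C = k**4 + 18*k**3/5 + 16*k**2/5 + 3*k/5 + 1/5.
f must satisfy (1)·f(k+1) − (1)·f(k) = k**4 + 18*k**3/5 + 16*k**2/5 + 3*k/5 + 1/5.
d = 5 from the (0,0,4) case.
Coefficient equations give f(k) = k*(k**4 + 2*k**3 - 2*k**2 - 2*k + 2)/5.
Get s_k = R·t_k = k*(-k**4 - 2*k**3 + 2*k**2 + 2*k - 2) with R(k) = B(k−1)f(k)/C(k) = k*(k**4 + 2*k**3 - 2*k**2 - 2*k + 2)/(5*k**4 + 18*k**3 + 16*k**2 + 3*k + 1).
Check: Δs_k = -5*k**4 - 18*k**3 - 16*k**2 - 3*k - 1. ✓
Evaluate s at k=6 and k=1: -9876 and -1; difference -9875.

Σ = -9875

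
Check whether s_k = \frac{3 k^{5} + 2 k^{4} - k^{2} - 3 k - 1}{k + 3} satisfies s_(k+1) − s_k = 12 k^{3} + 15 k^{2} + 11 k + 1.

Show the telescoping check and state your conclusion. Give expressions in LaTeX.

Invalid: residual \frac{2 \left(- 9 k^{4} - 52 k^{3} - 55 k^{2} - 36 k - 4\right)}{k^{2} + 7 k + 12} ≠ 0.

s_(k+1) = k*(3*k**4 + 17*k**3 + 38*k**2 + 41*k + 18)/(k + 4)
s_(k+1) − s_k = (12*k**5 + 81*k**4 + 156*k**3 + 148*k**2 + 67*k + 4)/(k**2 + 7*k + 12)
(s_(k+1) − s_k) − t_k = 2*(-9*k**4 - 52*k**3 - 55*k**2 - 36*k - 4)/(k**2 + 7*k + 12)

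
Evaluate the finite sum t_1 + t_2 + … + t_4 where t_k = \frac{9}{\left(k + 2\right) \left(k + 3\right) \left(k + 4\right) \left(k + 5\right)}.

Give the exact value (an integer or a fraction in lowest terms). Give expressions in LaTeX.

Σ = 37/840

The ratio is (k + 2)/(k + 6).
Factor: A=k + 2; B=k + 6; C=1.
Key eq: (k + 2)·f(k+1) = (k + 5)·f(k) + (1).
d = 3 from the (1,1,0) case.
Solving with deg f ≤ 3: f(k) = k*(k**2 + 9*k + 26)/72.
Then R = B(k−1)f/C = k*(k + 5)*(k**2 + 9*k + 26)/72, so s_k = R(k)·t_k = k*(k**2 + 9*k + 26)/(8*(k + 2)*(k + 3)*(k + 4)).
Δs = 9/(k**4 + 14*k**3 + 71*k**2 + 154*k + 120), as required.
Sum = s_(5) − s_(1); s_(5) = 5/42, s_(1) = 3/40 ⇒ 37/840.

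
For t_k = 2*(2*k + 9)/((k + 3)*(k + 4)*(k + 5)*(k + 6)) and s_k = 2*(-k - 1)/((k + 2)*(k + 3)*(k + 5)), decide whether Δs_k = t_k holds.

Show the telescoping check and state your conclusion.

Invalid: residual 2*(-3*k - 14)/(k**5 + 20*k**4 + 155*k**3 + 580*k**2 + 1044*k + 720) ≠ 0.

s_(k+1) = 2*(-k - 2)/((k + 3)*(k + 4)*(k + 6))
s_(k+1) − s_k = 4*(k**2 + 5*k + 2)/(k**5 + 20*k**4 + 155*k**3 + 580*k**2 + 1044*k + 720)
(s_(k+1) − s_k) − t_k = 2*(-3*k - 14)/(k**5 + 20*k**4 + 155*k**3 + 580*k**2 + 1044*k + 720)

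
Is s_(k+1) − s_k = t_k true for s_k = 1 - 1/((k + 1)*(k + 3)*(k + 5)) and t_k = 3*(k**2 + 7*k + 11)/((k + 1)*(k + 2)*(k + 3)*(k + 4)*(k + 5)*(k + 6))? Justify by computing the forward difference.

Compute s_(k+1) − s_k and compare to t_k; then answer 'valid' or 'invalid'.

Valid: the claim telescopes to t_k.

s_(k+1) = 1 - 1/((k + 2)*(k + 4)*(k + 6))
s_(k+1) − s_k = 3*(k**2 + 7*k + 11)/(k**6 + 21*k**5 + 175*k**4 + 735*k**3 + 1624*k**2 + 1764*k + 720)
(s_(k+1) − s_k) − t_k = 0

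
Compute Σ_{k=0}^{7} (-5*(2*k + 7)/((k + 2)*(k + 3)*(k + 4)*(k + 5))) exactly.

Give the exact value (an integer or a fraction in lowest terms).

Σ = -7/12

t_(k+1)/t_k = (k + 2)*(2*k + 9)/((k + 6)*(2*k + 7)).
Normal form (A,B,C) = (k + 2, k + 6, k + 7/2).
Key eq: (k + 2)·f(k+1) = (k + 5)·f(k) + (k + 7/2).
From deg A=1, deg B=1, deg C=1: d=3.
Solving with deg f ≤ 3: f(k) = k*(k + 3)*(k + 6)/16.
Get s_k = R·t_k = 5*k*(-k - 6)/(8*(k**2 + 6*k + 8)) with R(k) = B(k−1)f(k)/C(k) = k*(k + 3)*(k + 5)*(k + 6)/(8*(2*k + 7)).
Verify: 5*(-2*k - 7)/(k**4 + 14*k**3 + 71*k**2 + 154*k + 120) matches t_k.
Telescoping: Σ = s_(8) − s_(0) = -7/12 − (0) = -7/12.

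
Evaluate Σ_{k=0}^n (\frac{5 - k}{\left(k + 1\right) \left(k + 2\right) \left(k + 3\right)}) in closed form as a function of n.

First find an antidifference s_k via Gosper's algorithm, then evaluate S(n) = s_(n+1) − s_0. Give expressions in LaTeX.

S(n) = \frac{n^{2} + 6 n + 5}{n^{2} + 5 n + 6}

Ratio r(k) = (k - 4)*(k + 1)/((k - 5)*(k + 4)).
Factor: A=k + 1; B=k + 4; C=k - 5.
f must satisfy (k + 1)·f(k+1) − (k + 3)·f(k) = k - 5.
Degrees (1,1,1) ⇒ d ≤ 2.
Coefficient equations give f(k) = -k*(k + 4).
R(k) = B(k−1)·f(k)/C(k) = -k*(k + 3)*(k + 4)/(k - 5); s_k = R·t_k = k*(k + 4)/((k + 1)*(k + 2)).
s_(k+1) − s_k = (5 - k)/(k**3 + 6*k**2 + 11*k + 6) = t_k.
Σ_(k=0)^n t_k = s_(n+1) − s_(0) = ((n**2 + 6*n + 5)/(n**2 + 5*n + 6)) − (0), i.e. (n**2 + 6*n + 5)/(n**2 + 5*n + 6).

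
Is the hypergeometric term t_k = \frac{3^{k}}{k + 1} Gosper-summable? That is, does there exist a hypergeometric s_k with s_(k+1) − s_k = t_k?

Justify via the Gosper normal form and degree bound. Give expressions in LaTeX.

No — key equation has no polynomial f.

r(k) = 3*(k + 1)/(k + 2) after simplifying.
Take A(k)=3*k + 3, B(k)=k + 2, C(k)=1.
f must satisfy (3*k + 3)·f(k+1) − (k + 1)·f(k) = 1.
Bound: deg f ≤ -1.
deg f ≤ -1 is impossible — no certificate.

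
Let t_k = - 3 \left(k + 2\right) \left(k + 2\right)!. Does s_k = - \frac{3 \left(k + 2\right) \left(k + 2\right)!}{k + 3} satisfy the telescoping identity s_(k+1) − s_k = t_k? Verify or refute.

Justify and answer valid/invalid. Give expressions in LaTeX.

s_(k+1) = -3*(k + 3)*factorial(k + 3)/(k + 4)
s_(k+1) − s_k = -3*(k**3 + 8*k**2 + 21*k + 19)*factorial(k + 2)/((k + 3)*(k + 4))
(s_(k+1) − s_k) − t_k = 3*(k**2 + 5*k + 5)*factorial(k + 2)/((k + 3)*(k + 4))

Invalid: residual \frac{3 \left(k^{2} + 5 k + 5\right) \left(k + 2\right)!}{\left(k + 3\right) \left(k + 4\right)} ≠ 0.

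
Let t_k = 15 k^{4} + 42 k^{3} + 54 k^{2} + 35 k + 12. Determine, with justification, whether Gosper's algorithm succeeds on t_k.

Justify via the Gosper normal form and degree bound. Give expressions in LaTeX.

The ratio is (15*k**4 + 102*k**3 + 270*k**2 + 329*k + 158)/(15*k**4 + 42*k**3 + 54*k**2 + 35*k + 12).
Factor: A=1; B=1; C=k**4 + 14*k**3/5 + 18*k**2/5 + 7*k/3 + 4/5.
Solve (1)·f(k+1) − (1)·f(k) = k**4 + 14*k**3/5 + 18*k**2/5 + 7*k/3 + 4/5.
From deg A=0, deg B=0, deg C=4: d=5.
Coefficient equations give f(k) = k*(3*k**4 + 3*k**3 + 2*k**2 + k + 3)/15.
Then R = B(k−1)f/C = k*(3*k**4 + 3*k**3 + 2*k**2 + k + 3)/(15*k**4 + 42*k**3 + 54*k**2 + 35*k + 12), so s_k = R(k)·t_k = k*(3*k**4 + 3*k**3 + 2*k**2 + k + 3).
Check: Δs_k = 15*k**4 + 42*k**3 + 54*k**2 + 35*k + 12. ✓

Yes. s_k = k \left(3 k^{4} + 3 k^{3} + 2 k^{2} + k + 3\right).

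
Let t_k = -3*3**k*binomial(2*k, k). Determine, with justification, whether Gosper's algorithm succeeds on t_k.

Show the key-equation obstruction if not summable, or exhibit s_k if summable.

r(k) = 6*(2*k + 1)/(k + 1) after simplifying.
So A=12*k + 6 and B=k + 1, with C=1.
Set up (12*k + 6)·f(k+1) − (k)·f(k) − (1) = 0.
Degrees (1,1,0) ⇒ d ≤ -1.
Bound -1 < 0, so the key equation has no polynomial solution.

No. Not Gosper-summable.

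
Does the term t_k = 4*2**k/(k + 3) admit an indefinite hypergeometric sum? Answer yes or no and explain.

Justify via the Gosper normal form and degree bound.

No — key equation has no polynomial f.

Ratio r(k) = 2*(k + 3)/(k + 4).
A = 2*k + 6, B = k + 4, C = 1.
f must satisfy (2*k + 6)·f(k+1) − (k + 3)·f(k) = 1.
deg f ≤ -1 (via 1,1,0).
d = -1 < 0 ⇒ no nonzero polynomial f; not summable.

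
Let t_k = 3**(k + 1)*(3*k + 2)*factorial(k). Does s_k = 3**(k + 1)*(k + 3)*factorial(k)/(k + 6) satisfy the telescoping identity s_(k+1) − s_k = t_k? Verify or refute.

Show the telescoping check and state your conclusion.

Invalid: residual -3**(k + 2)*(3*k**2 + 20*k + 11)*factorial(k)/((k + 6)*(k + 7)) ≠ 0.

s_(k+1) = 3**(k + 2)*(k + 4)*factorial(k + 1)/(k + 7)
s_(k+1) − s_k = 3**(k + 1)*(3*k**3 + 32*k**2 + 92*k + 51)*factorial(k)/((k + 6)*(k + 7))
(s_(k+1) − s_k) − t_k = -3**(k + 2)*(3*k**2 + 20*k + 11)*factorial(k)/((k + 6)*(k + 7))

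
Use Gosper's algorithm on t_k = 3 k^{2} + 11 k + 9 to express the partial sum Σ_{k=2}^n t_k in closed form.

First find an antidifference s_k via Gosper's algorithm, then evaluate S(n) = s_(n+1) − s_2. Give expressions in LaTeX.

S(n) = n^{3} + 7 n^{2} + 15 n - 23

The ratio is (3*k**2 + 17*k + 23)/(3*k**2 + 11*k + 9).
So A=1 and B=1, with C=k**2 + 11*k/3 + 3.
Set up (1)·f(k+1) − (1)·f(k) − (k**2 + 11*k/3 + 3) = 0.
d = 3 from the (0,0,2) case.
A polynomial solution: f(k) = k*(k + 2)**2/3.
R(k) = B(k−1)·f(k)/C(k) = k*(k + 2)**2/(3*k**2 + 11*k + 9); s_k = R·t_k = k*(k**2 + 4*k + 4).
s_(k+1) − s_k = 3*k**2 + 11*k + 9 = t_k.
Telescope: S(n) = s_(n+1) − s_(2) = n**3 + 7*n**2 + 15*n + 9 − (32) = n**3 + 7*n**2 + 15*n - 23.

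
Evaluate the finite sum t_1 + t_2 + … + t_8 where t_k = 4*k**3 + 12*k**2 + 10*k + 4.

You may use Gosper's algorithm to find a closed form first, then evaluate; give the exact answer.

Σ = 8024

t_(k+1)/t_k = (2*k**3 + 12*k**2 + 23*k + 15)/(2*k**3 + 6*k**2 + 5*k + 2).
A = 1, B = 1, C = k**3 + 3*k**2 + 5*k/2 + 1.
Need (1)·f(k+1) − (1)·f(k) = k**3 + 3*k**2 + 5*k/2 + 1.
Degrees (0,0,3) ⇒ d ≤ 4.
Solving with deg f ≤ 4: f(k) = k*(k**3 + 2*k**2 + 1)/4.
R(k) = B(k−1)·f(k)/C(k) = k*(k**3 + 2*k**2 + 1)/(2*(k + 2)*(2*k**2 + 2*k + 1)); s_k = R·t_k = k**4 + 2*k**3 + k.
Check: Δs_k = 4*k**3 + 12*k**2 + 10*k + 4. ✓
Evaluate s at k=9 and k=1: 8028 and 4; difference 8024.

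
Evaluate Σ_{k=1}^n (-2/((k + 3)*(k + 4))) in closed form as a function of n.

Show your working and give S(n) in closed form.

S(n) = -n/(2*n + 8)

Compute t_(k+1)/t_k: get (k + 3)/(k + 5).
Take A(k)=k + 3, B(k)=k + 5, C(k)=1.
Key eq: (k + 3)·f(k+1) = (k + 4)·f(k) + (1).
Bound: deg f ≤ 1.
Solve for f: f(k) = k/3 (degree 1 ≤ 1).
Certificate R = B(k−1)f/C = k*(k + 4)/3 gives s_k = -2*k/(3*k + 9).
Check: Δs_k = -2/(k**2 + 7*k + 12). ✓
Telescope: S(n) = s_(n+1) − s_(1) = 2*(-n - 1)/(3*(n + 4)) − (-1/6) = -n/(2*n + 8).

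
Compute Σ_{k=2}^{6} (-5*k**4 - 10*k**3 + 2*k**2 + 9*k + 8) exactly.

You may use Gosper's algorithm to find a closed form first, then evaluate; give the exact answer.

Σ = -15370

Step 1: r(k) = (5*k**4 + 30*k**3 + 58*k**2 + 37*k - 4)/(5*k**4 + 10*k**3 - 2*k**2 - 9*k - 8).
Take A(k)=1, B(k)=1, C(k)=k**4 + 2*k**3 - 2*k**2/5 - 9*k/5 - 8/5.
Need (1)·f(k+1) − (1)·f(k) = k**4 + 2*k**3 - 2*k**2/5 - 9*k/5 - 8/5.
From deg A=0, deg B=0, deg C=4: d=5.
A polynomial solution: f(k) = k*(k**4 - 4*k**2 - k - 4)/5.
Get s_k = R·t_k = k*(-k**4 + 4*k**2 + k + 4) with R(k) = B(k−1)f(k)/C(k) = k*(k**4 - 4*k**2 - k - 4)/(5*k**4 + 10*k**3 - 2*k**2 - 9*k - 8).
s_(k+1) − s_k = -5*k**4 - 10*k**3 + 2*k**2 + 9*k + 8 = t_k.
Evaluate s at k=7 and k=2: -15358 and 12; difference -15370.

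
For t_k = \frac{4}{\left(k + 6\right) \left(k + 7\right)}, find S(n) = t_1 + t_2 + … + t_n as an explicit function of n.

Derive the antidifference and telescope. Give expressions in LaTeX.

S(n) = \frac{4 n}{7 \left(n + 7\right)}

t_(k+1)/t_k = (k + 6)/(k + 8).
So A=k + 6 and B=k + 8, with C=1.
Key eq: (k + 6)·f(k+1) = (k + 7)·f(k) + (1).
Degrees (1,1,0) ⇒ d ≤ 1.
A polynomial solution: f(k) = k/6.
So s_k = (B(k−1)f/C)·t_k = (k*(k + 7)/6)·t_k = 2*k/(3*(k + 6)).
s_(k+1) − s_k = 4/(k**2 + 13*k + 42) = t_k.
Evaluate: s_(n+1) = 2*(n + 1)/(3*(n + 7)); subtract s_(1) = 2/21 ⇒ S(n) = 4*n/(7*(n + 7)).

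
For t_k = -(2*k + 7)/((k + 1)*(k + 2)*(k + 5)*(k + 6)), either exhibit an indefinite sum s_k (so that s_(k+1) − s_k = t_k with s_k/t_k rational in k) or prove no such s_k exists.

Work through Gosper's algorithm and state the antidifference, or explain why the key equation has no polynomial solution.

Ratio r(k) = (k + 1)*(k + 5)*(2*k + 9)/((k + 3)*(k + 7)*(2*k + 7)).
Take A(k)=k + 1, B(k)=k + 7, C(k)=k**3 + 21*k**2/2 + 73*k/2 + 42.
Key eq: (k + 1)·f(k+1) = (k + 6)·f(k) + (k**3 + 21*k**2/2 + 73*k/2 + 42).
deg f ≤ 5 (via 1,1,3).
Match coefficients ⇒ f(k) = k*(k + 2)*(k + 3)*(k + 4)*(k + 6)/10.
Get s_k = R·t_k = k*(-k - 6)/(5*(k**2 + 6*k + 5)) with R(k) = B(k−1)f(k)/C(k) = k*(k + 2)*(k + 6)**2/(5*(2*k + 7)).
Check: Δs_k = (-2*k - 7)/(k**4 + 14*k**3 + 65*k**2 + 112*k + 60). ✓

s_k = k*(-k - 6)/(5*(k**2 + 6*k + 5))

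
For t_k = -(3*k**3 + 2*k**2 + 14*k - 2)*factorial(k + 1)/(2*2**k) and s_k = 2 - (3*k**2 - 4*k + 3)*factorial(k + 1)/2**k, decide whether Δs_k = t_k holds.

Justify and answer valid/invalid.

s_(k+1) = 2**(-k - 1)*(4*k - 3*(k + 1)**2 + 1)*factorial(k + 2) + 2
s_(k+1) − s_k = -(3*k**3 + 2*k**2 + 14*k - 2)*factorial(k + 1)/(2*2**k)
(s_(k+1) − s_k) − t_k = 0

valid (s_(k+1) − s_k reduces to t_k)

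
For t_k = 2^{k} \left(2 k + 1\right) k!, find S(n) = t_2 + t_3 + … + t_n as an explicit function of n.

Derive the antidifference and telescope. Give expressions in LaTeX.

S(n) = 2 \cdot 2^{n} \left(n + 1\right)! - 8

t_(k+1)/t_k = 2*(k + 1)*(2*k + 3)/(2*k + 1).
Take A(k)=2*k + 2, B(k)=1, C(k)=k + 1/2.
Key eq: (2*k + 2)·f(k+1) = (1)·f(k) + (k + 1/2).
d = 0 from the (1,0,1) case.
Solving with deg f ≤ 0: f(k) = 1/2.
Certificate R = B(k−1)f/C = 1/(2*k + 1) gives s_k = 2**k*factorial(k).
Δs = 2**k*(2*k + 1)*factorial(k), as required.
Σ_(k=2)^n t_k = s_(n+1) − s_(2) = (2**(n + 1)*factorial(n + 1)) − (8), i.e. 2*2**n*factorial(n + 1) - 8.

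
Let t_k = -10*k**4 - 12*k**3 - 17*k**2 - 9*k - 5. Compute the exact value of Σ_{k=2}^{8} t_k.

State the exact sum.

r(k) = (10*k**4 + 52*k**3 + 113*k**2 + 119*k + 53)/(10*k**4 + 12*k**3 + 17*k**2 + 9*k + 5) after simplifying.
Gosper form: A/B · C(k+1)/C(k) with A=1, B=1, C=k**4 + 6*k**3/5 + 17*k**2/10 + 9*k/10 + 1/2.
Set up (1)·f(k+1) − (1)·f(k) − (k**4 + 6*k**3/5 + 17*k**2/10 + 9*k/10 + 1/2) = 0.
From deg A=0, deg B=0, deg C=4: d=5.
Solve for f: f(k) = k*(2*k**4 - 2*k**3 + 3*k**2 - k + 3)/10 (degree 5 ≤ 5).
Certificate R = B(k−1)f/C = k*(2*k**4 - 2*k**3 + 3*k**2 - k + 3)/(10*k**4 + 12*k**3 + 17*k**2 + 9*k + 5) gives s_k = k*(-2*k**4 + 2*k**3 - 3*k**2 + k - 3).
Check: Δs_k = -10*k**4 - 12*k**3 - 17*k**2 - 9*k - 5. ✓
Σ_(k=2)^(8) t_k = s_(9) − s_(2) = -107109 − (-58) = -107051.

Σ = -107051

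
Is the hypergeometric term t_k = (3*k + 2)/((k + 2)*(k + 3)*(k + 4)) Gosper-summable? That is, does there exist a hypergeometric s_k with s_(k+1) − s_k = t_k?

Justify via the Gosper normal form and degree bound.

Ratio r(k) = (k + 2)*(3*k + 5)/((k + 5)*(3*k + 2)).
A = k + 2, B = k + 5, C = k + 2/3.
Need (k + 2)·f(k+1) − (k + 4)·f(k) = k + 2/3.
Degrees (1,1,1) ⇒ d ≤ 2.
Solving with deg f ≤ 2: f(k) = k*(2*k + 1)/9.
So s_k = (B(k−1)f/C)·t_k = (k*(k + 4)*(2*k + 1)/(3*(3*k + 2)))·t_k = k*(2*k + 1)/(3*(k + 2)*(k + 3)).
Check: Δs_k = (3*k + 2)/(k**3 + 9*k**2 + 26*k + 24). ✓

Yes. s_k = k*(2*k + 1)/(3*(k + 2)*(k + 3)).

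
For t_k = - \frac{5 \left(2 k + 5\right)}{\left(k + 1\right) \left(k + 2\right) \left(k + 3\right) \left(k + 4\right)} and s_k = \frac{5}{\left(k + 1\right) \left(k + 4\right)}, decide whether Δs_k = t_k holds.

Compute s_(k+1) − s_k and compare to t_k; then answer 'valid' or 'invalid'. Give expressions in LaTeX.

Invalid: residual \frac{5 \left(3 k + 7\right)}{k^{5} + 15 k^{4} + 85 k^{3} + 225 k^{2} + 274 k + 120} ≠ 0.

s_(k+1) = 5/((k + 2)*(k + 5))
s_(k+1) − s_k = 10*(-k - 3)/(k**4 + 12*k**3 + 49*k**2 + 78*k + 40)
(s_(k+1) − s_k) − t_k = 5*(3*k + 7)/(k**5 + 15*k**4 + 85*k**3 + 225*k**2 + 274*k + 120)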